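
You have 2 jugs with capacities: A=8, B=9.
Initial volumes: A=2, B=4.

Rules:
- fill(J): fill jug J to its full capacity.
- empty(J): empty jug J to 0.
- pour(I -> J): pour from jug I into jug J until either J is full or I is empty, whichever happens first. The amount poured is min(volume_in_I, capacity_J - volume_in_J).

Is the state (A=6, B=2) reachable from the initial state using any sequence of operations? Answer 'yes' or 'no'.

Answer: no

Derivation:
BFS explored all 35 reachable states.
Reachable set includes: (0,0), (0,1), (0,2), (0,3), (0,4), (0,5), (0,6), (0,7), (0,8), (0,9), (1,0), (1,9) ...
Target (A=6, B=2) not in reachable set → no.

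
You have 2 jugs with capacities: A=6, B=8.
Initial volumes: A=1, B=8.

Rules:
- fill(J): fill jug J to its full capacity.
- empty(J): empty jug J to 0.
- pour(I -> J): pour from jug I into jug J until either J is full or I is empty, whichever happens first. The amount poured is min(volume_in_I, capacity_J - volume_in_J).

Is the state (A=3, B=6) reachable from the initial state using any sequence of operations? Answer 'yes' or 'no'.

Answer: no

Derivation:
BFS explored all 28 reachable states.
Reachable set includes: (0,0), (0,1), (0,2), (0,3), (0,4), (0,5), (0,6), (0,7), (0,8), (1,0), (1,8), (2,0) ...
Target (A=3, B=6) not in reachable set → no.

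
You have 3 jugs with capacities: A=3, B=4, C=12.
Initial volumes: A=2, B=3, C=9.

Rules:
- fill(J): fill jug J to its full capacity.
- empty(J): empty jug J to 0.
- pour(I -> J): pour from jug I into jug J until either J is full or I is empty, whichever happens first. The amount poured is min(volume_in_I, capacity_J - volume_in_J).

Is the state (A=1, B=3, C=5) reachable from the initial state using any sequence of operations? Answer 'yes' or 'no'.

Answer: no

Derivation:
BFS explored all 195 reachable states.
Reachable set includes: (0,0,0), (0,0,1), (0,0,2), (0,0,3), (0,0,4), (0,0,5), (0,0,6), (0,0,7), (0,0,8), (0,0,9), (0,0,10), (0,0,11) ...
Target (A=1, B=3, C=5) not in reachable set → no.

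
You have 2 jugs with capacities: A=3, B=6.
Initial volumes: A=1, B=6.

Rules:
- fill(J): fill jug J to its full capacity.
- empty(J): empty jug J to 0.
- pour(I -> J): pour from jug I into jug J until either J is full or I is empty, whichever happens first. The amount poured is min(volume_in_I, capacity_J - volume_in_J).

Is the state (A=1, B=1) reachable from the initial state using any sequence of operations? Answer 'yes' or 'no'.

Answer: no

Derivation:
BFS explored all 12 reachable states.
Reachable set includes: (0,0), (0,1), (0,3), (0,4), (0,6), (1,0), (1,6), (3,0), (3,1), (3,3), (3,4), (3,6)
Target (A=1, B=1) not in reachable set → no.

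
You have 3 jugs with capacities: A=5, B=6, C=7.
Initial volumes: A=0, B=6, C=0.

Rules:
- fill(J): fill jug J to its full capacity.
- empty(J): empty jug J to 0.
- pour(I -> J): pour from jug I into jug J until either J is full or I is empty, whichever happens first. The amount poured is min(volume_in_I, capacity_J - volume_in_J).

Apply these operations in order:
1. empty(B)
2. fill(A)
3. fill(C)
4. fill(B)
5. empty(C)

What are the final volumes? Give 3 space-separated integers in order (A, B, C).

Answer: 5 6 0

Derivation:
Step 1: empty(B) -> (A=0 B=0 C=0)
Step 2: fill(A) -> (A=5 B=0 C=0)
Step 3: fill(C) -> (A=5 B=0 C=7)
Step 4: fill(B) -> (A=5 B=6 C=7)
Step 5: empty(C) -> (A=5 B=6 C=0)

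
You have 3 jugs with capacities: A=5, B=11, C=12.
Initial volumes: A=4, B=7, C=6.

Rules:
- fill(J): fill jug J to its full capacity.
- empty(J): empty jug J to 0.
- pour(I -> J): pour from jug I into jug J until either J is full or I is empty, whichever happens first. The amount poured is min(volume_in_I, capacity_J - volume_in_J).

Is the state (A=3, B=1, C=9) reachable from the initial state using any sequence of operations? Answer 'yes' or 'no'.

Answer: no

Derivation:
BFS explored all 497 reachable states.
Reachable set includes: (0,0,0), (0,0,1), (0,0,2), (0,0,3), (0,0,4), (0,0,5), (0,0,6), (0,0,7), (0,0,8), (0,0,9), (0,0,10), (0,0,11) ...
Target (A=3, B=1, C=9) not in reachable set → no.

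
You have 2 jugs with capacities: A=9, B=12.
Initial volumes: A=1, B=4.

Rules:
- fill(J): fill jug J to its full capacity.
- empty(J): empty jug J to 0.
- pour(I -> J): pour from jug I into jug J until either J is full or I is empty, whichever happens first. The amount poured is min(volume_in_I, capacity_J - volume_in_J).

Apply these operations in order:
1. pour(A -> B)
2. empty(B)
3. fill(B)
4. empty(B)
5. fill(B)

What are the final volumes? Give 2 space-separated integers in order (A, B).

Step 1: pour(A -> B) -> (A=0 B=5)
Step 2: empty(B) -> (A=0 B=0)
Step 3: fill(B) -> (A=0 B=12)
Step 4: empty(B) -> (A=0 B=0)
Step 5: fill(B) -> (A=0 B=12)

Answer: 0 12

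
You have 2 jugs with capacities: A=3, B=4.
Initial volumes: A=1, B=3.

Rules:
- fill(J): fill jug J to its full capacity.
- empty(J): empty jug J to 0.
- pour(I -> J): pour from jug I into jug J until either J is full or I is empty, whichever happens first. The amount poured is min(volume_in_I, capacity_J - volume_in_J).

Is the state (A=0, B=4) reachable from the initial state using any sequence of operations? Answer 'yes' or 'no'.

Answer: yes

Derivation:
BFS from (A=1, B=3):
  1. pour(A -> B) -> (A=0 B=4)
Target reached → yes.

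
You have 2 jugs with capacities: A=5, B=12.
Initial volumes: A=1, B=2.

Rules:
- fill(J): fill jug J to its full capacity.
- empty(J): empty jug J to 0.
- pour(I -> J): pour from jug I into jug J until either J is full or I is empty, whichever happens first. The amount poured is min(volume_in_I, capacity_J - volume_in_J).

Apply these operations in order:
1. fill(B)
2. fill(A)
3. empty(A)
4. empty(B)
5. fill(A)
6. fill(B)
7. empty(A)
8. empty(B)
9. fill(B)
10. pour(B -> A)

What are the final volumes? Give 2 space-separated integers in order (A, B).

Step 1: fill(B) -> (A=1 B=12)
Step 2: fill(A) -> (A=5 B=12)
Step 3: empty(A) -> (A=0 B=12)
Step 4: empty(B) -> (A=0 B=0)
Step 5: fill(A) -> (A=5 B=0)
Step 6: fill(B) -> (A=5 B=12)
Step 7: empty(A) -> (A=0 B=12)
Step 8: empty(B) -> (A=0 B=0)
Step 9: fill(B) -> (A=0 B=12)
Step 10: pour(B -> A) -> (A=5 B=7)

Answer: 5 7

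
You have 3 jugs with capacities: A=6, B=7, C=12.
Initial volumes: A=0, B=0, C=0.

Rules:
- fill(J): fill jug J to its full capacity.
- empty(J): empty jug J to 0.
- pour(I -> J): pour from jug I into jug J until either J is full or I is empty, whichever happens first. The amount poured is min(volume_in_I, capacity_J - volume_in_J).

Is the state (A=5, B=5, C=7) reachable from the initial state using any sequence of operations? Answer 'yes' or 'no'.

Answer: no

Derivation:
BFS explored all 398 reachable states.
Reachable set includes: (0,0,0), (0,0,1), (0,0,2), (0,0,3), (0,0,4), (0,0,5), (0,0,6), (0,0,7), (0,0,8), (0,0,9), (0,0,10), (0,0,11) ...
Target (A=5, B=5, C=7) not in reachable set → no.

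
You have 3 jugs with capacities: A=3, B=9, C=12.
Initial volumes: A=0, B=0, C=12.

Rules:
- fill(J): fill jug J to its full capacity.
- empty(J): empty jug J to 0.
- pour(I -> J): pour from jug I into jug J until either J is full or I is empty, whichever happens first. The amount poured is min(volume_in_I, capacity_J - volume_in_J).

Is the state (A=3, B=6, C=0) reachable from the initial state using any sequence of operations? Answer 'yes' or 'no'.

Answer: yes

Derivation:
BFS from (A=0, B=0, C=12):
  1. fill(B) -> (A=0 B=9 C=12)
  2. empty(C) -> (A=0 B=9 C=0)
  3. pour(B -> A) -> (A=3 B=6 C=0)
Target reached → yes.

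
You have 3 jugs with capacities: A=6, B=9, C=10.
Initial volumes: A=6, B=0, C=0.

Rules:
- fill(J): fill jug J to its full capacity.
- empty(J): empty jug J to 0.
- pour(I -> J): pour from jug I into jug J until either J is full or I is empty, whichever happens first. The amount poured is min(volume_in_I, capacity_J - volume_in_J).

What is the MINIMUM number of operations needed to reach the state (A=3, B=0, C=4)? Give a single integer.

BFS from (A=6, B=0, C=0). One shortest path:
  1. fill(C) -> (A=6 B=0 C=10)
  2. pour(A -> B) -> (A=0 B=6 C=10)
  3. pour(C -> A) -> (A=6 B=6 C=4)
  4. pour(A -> B) -> (A=3 B=9 C=4)
  5. empty(B) -> (A=3 B=0 C=4)
Reached target in 5 moves.

Answer: 5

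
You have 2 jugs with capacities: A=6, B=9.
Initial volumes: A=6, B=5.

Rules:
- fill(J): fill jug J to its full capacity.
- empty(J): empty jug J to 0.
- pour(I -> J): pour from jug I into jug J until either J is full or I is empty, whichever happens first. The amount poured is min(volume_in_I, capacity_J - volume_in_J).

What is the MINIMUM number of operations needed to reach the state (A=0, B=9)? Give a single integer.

BFS from (A=6, B=5). One shortest path:
  1. empty(A) -> (A=0 B=5)
  2. fill(B) -> (A=0 B=9)
Reached target in 2 moves.

Answer: 2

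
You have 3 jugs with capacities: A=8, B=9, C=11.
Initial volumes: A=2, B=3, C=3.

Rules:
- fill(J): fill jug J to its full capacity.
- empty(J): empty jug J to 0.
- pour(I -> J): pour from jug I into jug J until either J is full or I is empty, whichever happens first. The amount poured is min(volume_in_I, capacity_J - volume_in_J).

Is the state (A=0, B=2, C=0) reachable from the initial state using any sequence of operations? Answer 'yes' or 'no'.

Answer: yes

Derivation:
BFS from (A=2, B=3, C=3):
  1. empty(B) -> (A=2 B=0 C=3)
  2. empty(C) -> (A=2 B=0 C=0)
  3. pour(A -> B) -> (A=0 B=2 C=0)
Target reached → yes.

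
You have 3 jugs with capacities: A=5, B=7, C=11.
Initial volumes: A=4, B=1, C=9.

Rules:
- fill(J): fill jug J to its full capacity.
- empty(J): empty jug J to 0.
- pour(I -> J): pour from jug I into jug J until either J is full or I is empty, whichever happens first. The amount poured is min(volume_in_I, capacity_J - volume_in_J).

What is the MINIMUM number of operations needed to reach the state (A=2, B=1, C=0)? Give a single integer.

BFS from (A=4, B=1, C=9). One shortest path:
  1. pour(A -> C) -> (A=2 B=1 C=11)
  2. empty(C) -> (A=2 B=1 C=0)
Reached target in 2 moves.

Answer: 2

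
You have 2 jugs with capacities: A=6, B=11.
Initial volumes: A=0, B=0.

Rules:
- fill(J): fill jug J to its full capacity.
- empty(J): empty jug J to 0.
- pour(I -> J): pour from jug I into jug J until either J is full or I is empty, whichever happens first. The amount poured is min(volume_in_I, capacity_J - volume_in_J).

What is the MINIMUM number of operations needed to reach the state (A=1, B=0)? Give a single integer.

Answer: 5

Derivation:
BFS from (A=0, B=0). One shortest path:
  1. fill(A) -> (A=6 B=0)
  2. pour(A -> B) -> (A=0 B=6)
  3. fill(A) -> (A=6 B=6)
  4. pour(A -> B) -> (A=1 B=11)
  5. empty(B) -> (A=1 B=0)
Reached target in 5 moves.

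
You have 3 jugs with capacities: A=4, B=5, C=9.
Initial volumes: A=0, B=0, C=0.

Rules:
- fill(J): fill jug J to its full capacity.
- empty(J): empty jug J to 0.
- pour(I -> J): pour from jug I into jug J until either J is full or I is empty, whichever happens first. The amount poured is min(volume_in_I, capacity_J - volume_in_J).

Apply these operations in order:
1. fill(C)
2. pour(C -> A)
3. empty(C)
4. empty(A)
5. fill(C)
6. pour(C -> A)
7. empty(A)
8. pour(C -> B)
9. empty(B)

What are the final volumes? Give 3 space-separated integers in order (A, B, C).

Step 1: fill(C) -> (A=0 B=0 C=9)
Step 2: pour(C -> A) -> (A=4 B=0 C=5)
Step 3: empty(C) -> (A=4 B=0 C=0)
Step 4: empty(A) -> (A=0 B=0 C=0)
Step 5: fill(C) -> (A=0 B=0 C=9)
Step 6: pour(C -> A) -> (A=4 B=0 C=5)
Step 7: empty(A) -> (A=0 B=0 C=5)
Step 8: pour(C -> B) -> (A=0 B=5 C=0)
Step 9: empty(B) -> (A=0 B=0 C=0)

Answer: 0 0 0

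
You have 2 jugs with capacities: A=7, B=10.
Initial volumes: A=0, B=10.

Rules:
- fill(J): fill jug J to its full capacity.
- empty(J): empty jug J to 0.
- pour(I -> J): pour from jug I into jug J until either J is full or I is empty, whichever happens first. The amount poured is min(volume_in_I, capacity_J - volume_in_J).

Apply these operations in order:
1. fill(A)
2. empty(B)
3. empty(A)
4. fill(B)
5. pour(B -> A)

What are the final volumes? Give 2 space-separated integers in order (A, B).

Step 1: fill(A) -> (A=7 B=10)
Step 2: empty(B) -> (A=7 B=0)
Step 3: empty(A) -> (A=0 B=0)
Step 4: fill(B) -> (A=0 B=10)
Step 5: pour(B -> A) -> (A=7 B=3)

Answer: 7 3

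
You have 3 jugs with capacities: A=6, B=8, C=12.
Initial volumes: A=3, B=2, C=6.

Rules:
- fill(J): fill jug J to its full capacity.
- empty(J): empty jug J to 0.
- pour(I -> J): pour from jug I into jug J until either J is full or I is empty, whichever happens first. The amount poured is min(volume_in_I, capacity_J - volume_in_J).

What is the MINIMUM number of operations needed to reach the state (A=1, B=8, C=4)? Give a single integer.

Answer: 6

Derivation:
BFS from (A=3, B=2, C=6). One shortest path:
  1. empty(B) -> (A=3 B=0 C=6)
  2. pour(C -> B) -> (A=3 B=6 C=0)
  3. fill(C) -> (A=3 B=6 C=12)
  4. pour(A -> B) -> (A=1 B=8 C=12)
  5. empty(B) -> (A=1 B=0 C=12)
  6. pour(C -> B) -> (A=1 B=8 C=4)
Reached target in 6 moves.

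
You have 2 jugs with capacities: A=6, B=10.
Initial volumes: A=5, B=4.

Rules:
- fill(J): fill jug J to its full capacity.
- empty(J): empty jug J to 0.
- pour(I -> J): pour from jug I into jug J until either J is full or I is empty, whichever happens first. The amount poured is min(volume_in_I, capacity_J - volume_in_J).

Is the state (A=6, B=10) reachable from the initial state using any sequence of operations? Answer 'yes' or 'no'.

Answer: yes

Derivation:
BFS from (A=5, B=4):
  1. fill(A) -> (A=6 B=4)
  2. fill(B) -> (A=6 B=10)
Target reached → yes.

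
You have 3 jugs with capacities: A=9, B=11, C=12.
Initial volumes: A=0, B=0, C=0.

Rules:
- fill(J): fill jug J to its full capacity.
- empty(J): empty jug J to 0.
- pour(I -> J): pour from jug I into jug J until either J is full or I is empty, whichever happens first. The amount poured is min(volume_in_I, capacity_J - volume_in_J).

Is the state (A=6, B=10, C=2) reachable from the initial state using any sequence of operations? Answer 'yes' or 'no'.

BFS explored all 680 reachable states.
Reachable set includes: (0,0,0), (0,0,1), (0,0,2), (0,0,3), (0,0,4), (0,0,5), (0,0,6), (0,0,7), (0,0,8), (0,0,9), (0,0,10), (0,0,11) ...
Target (A=6, B=10, C=2) not in reachable set → no.

Answer: no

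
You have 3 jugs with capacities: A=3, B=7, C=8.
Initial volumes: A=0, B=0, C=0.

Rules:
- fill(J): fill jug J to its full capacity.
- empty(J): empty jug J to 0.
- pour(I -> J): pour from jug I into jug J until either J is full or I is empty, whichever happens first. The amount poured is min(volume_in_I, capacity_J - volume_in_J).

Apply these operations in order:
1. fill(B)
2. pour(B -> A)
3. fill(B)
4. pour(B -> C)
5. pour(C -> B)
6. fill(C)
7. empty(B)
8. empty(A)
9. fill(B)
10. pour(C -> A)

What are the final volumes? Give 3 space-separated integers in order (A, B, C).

Step 1: fill(B) -> (A=0 B=7 C=0)
Step 2: pour(B -> A) -> (A=3 B=4 C=0)
Step 3: fill(B) -> (A=3 B=7 C=0)
Step 4: pour(B -> C) -> (A=3 B=0 C=7)
Step 5: pour(C -> B) -> (A=3 B=7 C=0)
Step 6: fill(C) -> (A=3 B=7 C=8)
Step 7: empty(B) -> (A=3 B=0 C=8)
Step 8: empty(A) -> (A=0 B=0 C=8)
Step 9: fill(B) -> (A=0 B=7 C=8)
Step 10: pour(C -> A) -> (A=3 B=7 C=5)

Answer: 3 7 5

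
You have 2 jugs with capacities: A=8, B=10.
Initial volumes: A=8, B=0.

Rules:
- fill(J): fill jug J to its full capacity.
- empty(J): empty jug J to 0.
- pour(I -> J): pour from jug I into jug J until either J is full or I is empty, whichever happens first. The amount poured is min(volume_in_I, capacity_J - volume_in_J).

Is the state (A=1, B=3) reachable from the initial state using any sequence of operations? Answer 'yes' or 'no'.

Answer: no

Derivation:
BFS explored all 18 reachable states.
Reachable set includes: (0,0), (0,2), (0,4), (0,6), (0,8), (0,10), (2,0), (2,10), (4,0), (4,10), (6,0), (6,10) ...
Target (A=1, B=3) not in reachable set → no.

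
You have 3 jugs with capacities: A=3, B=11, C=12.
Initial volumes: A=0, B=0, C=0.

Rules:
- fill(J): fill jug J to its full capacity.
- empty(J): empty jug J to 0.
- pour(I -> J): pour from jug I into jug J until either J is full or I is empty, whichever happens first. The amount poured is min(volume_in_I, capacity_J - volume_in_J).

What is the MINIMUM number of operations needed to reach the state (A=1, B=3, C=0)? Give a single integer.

Answer: 6

Derivation:
BFS from (A=0, B=0, C=0). One shortest path:
  1. fill(A) -> (A=3 B=0 C=0)
  2. fill(C) -> (A=3 B=0 C=12)
  3. pour(C -> B) -> (A=3 B=11 C=1)
  4. empty(B) -> (A=3 B=0 C=1)
  5. pour(A -> B) -> (A=0 B=3 C=1)
  6. pour(C -> A) -> (A=1 B=3 C=0)
Reached target in 6 moves.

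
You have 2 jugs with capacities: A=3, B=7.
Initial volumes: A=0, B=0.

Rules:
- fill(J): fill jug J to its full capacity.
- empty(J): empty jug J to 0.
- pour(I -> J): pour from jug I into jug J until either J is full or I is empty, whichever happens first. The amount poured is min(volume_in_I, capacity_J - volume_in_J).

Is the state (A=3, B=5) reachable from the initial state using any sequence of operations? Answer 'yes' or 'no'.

BFS from (A=0, B=0):
  1. fill(B) -> (A=0 B=7)
  2. pour(B -> A) -> (A=3 B=4)
  3. empty(A) -> (A=0 B=4)
  4. pour(B -> A) -> (A=3 B=1)
  5. empty(A) -> (A=0 B=1)
  6. pour(B -> A) -> (A=1 B=0)
  7. fill(B) -> (A=1 B=7)
  8. pour(B -> A) -> (A=3 B=5)
Target reached → yes.

Answer: yes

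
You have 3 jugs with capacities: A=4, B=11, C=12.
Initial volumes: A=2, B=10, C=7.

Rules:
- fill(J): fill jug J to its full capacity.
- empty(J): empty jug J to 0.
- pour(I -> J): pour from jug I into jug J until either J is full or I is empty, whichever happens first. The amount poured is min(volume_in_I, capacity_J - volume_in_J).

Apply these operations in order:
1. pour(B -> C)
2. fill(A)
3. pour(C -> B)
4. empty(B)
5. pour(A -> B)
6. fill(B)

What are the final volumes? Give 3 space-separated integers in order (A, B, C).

Step 1: pour(B -> C) -> (A=2 B=5 C=12)
Step 2: fill(A) -> (A=4 B=5 C=12)
Step 3: pour(C -> B) -> (A=4 B=11 C=6)
Step 4: empty(B) -> (A=4 B=0 C=6)
Step 5: pour(A -> B) -> (A=0 B=4 C=6)
Step 6: fill(B) -> (A=0 B=11 C=6)

Answer: 0 11 6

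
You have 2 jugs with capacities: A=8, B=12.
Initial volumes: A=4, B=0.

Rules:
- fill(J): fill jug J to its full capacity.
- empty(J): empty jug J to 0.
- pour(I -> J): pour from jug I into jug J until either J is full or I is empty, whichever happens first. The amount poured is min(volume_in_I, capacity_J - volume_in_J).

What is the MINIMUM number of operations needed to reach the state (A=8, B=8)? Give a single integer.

BFS from (A=4, B=0). One shortest path:
  1. fill(B) -> (A=4 B=12)
  2. pour(B -> A) -> (A=8 B=8)
Reached target in 2 moves.

Answer: 2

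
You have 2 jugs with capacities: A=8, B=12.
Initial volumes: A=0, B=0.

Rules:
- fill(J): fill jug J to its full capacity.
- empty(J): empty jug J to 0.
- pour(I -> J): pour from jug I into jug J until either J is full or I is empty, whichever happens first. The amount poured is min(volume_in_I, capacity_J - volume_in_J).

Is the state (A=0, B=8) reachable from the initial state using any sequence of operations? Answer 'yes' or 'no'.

BFS from (A=0, B=0):
  1. fill(A) -> (A=8 B=0)
  2. pour(A -> B) -> (A=0 B=8)
Target reached → yes.

Answer: yes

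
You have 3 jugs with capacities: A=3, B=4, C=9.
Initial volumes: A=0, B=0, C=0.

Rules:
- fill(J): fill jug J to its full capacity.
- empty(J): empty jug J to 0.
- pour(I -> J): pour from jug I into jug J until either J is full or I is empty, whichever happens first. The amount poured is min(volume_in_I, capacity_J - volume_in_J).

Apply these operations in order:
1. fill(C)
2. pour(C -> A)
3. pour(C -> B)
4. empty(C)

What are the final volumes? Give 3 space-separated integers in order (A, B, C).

Answer: 3 4 0

Derivation:
Step 1: fill(C) -> (A=0 B=0 C=9)
Step 2: pour(C -> A) -> (A=3 B=0 C=6)
Step 3: pour(C -> B) -> (A=3 B=4 C=2)
Step 4: empty(C) -> (A=3 B=4 C=0)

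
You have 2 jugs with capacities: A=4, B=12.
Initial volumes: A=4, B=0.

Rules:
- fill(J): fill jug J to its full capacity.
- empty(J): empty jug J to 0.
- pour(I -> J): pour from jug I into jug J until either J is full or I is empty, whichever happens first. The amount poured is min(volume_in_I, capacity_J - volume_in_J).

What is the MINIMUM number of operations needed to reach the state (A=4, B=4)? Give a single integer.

Answer: 2

Derivation:
BFS from (A=4, B=0). One shortest path:
  1. pour(A -> B) -> (A=0 B=4)
  2. fill(A) -> (A=4 B=4)
Reached target in 2 moves.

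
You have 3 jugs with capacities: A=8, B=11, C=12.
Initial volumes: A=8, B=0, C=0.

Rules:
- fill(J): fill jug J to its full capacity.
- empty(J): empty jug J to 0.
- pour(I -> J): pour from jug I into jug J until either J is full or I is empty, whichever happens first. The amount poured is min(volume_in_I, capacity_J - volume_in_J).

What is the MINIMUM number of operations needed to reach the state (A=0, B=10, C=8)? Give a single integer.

BFS from (A=8, B=0, C=0). One shortest path:
  1. fill(B) -> (A=8 B=11 C=0)
  2. pour(B -> C) -> (A=8 B=0 C=11)
  3. fill(B) -> (A=8 B=11 C=11)
  4. pour(B -> C) -> (A=8 B=10 C=12)
  5. empty(C) -> (A=8 B=10 C=0)
  6. pour(A -> C) -> (A=0 B=10 C=8)
Reached target in 6 moves.

Answer: 6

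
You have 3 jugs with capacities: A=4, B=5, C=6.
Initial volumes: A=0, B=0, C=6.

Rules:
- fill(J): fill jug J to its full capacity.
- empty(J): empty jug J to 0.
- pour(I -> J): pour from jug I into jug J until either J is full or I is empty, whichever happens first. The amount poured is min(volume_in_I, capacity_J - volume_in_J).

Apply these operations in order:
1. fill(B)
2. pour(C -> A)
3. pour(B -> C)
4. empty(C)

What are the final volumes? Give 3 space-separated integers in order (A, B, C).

Step 1: fill(B) -> (A=0 B=5 C=6)
Step 2: pour(C -> A) -> (A=4 B=5 C=2)
Step 3: pour(B -> C) -> (A=4 B=1 C=6)
Step 4: empty(C) -> (A=4 B=1 C=0)

Answer: 4 1 0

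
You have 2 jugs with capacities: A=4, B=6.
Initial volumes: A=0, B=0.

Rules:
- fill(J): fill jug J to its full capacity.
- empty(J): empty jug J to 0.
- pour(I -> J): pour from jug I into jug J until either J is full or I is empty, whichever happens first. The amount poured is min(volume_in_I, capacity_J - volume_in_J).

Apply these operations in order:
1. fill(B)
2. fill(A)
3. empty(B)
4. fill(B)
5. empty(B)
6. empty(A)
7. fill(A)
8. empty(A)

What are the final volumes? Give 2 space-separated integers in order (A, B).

Step 1: fill(B) -> (A=0 B=6)
Step 2: fill(A) -> (A=4 B=6)
Step 3: empty(B) -> (A=4 B=0)
Step 4: fill(B) -> (A=4 B=6)
Step 5: empty(B) -> (A=4 B=0)
Step 6: empty(A) -> (A=0 B=0)
Step 7: fill(A) -> (A=4 B=0)
Step 8: empty(A) -> (A=0 B=0)

Answer: 0 0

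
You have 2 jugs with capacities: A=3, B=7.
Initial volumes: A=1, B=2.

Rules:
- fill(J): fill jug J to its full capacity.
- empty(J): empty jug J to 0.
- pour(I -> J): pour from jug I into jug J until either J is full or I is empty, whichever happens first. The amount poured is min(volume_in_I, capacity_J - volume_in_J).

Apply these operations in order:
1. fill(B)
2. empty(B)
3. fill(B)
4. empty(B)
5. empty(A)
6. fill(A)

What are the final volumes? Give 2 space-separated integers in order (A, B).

Answer: 3 0

Derivation:
Step 1: fill(B) -> (A=1 B=7)
Step 2: empty(B) -> (A=1 B=0)
Step 3: fill(B) -> (A=1 B=7)
Step 4: empty(B) -> (A=1 B=0)
Step 5: empty(A) -> (A=0 B=0)
Step 6: fill(A) -> (A=3 B=0)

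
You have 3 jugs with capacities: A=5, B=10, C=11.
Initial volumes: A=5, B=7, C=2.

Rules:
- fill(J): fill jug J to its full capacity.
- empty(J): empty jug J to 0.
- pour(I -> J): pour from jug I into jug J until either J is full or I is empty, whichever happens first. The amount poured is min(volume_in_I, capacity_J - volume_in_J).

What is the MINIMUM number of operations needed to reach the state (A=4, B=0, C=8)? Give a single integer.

BFS from (A=5, B=7, C=2). One shortest path:
  1. empty(C) -> (A=5 B=7 C=0)
  2. pour(A -> B) -> (A=2 B=10 C=0)
  3. pour(B -> C) -> (A=2 B=0 C=10)
  4. fill(B) -> (A=2 B=10 C=10)
  5. pour(B -> A) -> (A=5 B=7 C=10)
  6. pour(A -> C) -> (A=4 B=7 C=11)
  7. pour(C -> B) -> (A=4 B=10 C=8)
  8. empty(B) -> (A=4 B=0 C=8)
Reached target in 8 moves.

Answer: 8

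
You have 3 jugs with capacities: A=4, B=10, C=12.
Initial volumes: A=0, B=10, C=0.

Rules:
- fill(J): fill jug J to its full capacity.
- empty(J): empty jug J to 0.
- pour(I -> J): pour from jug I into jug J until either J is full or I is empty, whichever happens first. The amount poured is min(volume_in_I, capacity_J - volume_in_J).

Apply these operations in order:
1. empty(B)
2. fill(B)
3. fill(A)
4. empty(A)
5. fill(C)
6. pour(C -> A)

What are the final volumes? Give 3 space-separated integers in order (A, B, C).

Step 1: empty(B) -> (A=0 B=0 C=0)
Step 2: fill(B) -> (A=0 B=10 C=0)
Step 3: fill(A) -> (A=4 B=10 C=0)
Step 4: empty(A) -> (A=0 B=10 C=0)
Step 5: fill(C) -> (A=0 B=10 C=12)
Step 6: pour(C -> A) -> (A=4 B=10 C=8)

Answer: 4 10 8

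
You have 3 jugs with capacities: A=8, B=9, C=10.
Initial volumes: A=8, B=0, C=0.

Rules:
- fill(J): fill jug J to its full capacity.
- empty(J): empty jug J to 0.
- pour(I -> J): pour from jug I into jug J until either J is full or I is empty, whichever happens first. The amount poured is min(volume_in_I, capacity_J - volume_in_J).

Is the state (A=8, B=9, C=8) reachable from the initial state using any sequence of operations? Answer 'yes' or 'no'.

Answer: yes

Derivation:
BFS from (A=8, B=0, C=0):
  1. fill(B) -> (A=8 B=9 C=0)
  2. pour(A -> C) -> (A=0 B=9 C=8)
  3. fill(A) -> (A=8 B=9 C=8)
Target reached → yes.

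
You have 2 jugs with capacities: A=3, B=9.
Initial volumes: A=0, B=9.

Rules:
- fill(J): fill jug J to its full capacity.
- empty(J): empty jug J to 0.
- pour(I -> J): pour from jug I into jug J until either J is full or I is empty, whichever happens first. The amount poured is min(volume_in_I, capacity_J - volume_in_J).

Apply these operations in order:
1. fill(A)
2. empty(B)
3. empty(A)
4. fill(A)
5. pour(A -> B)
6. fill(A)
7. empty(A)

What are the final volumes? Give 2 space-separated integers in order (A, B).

Answer: 0 3

Derivation:
Step 1: fill(A) -> (A=3 B=9)
Step 2: empty(B) -> (A=3 B=0)
Step 3: empty(A) -> (A=0 B=0)
Step 4: fill(A) -> (A=3 B=0)
Step 5: pour(A -> B) -> (A=0 B=3)
Step 6: fill(A) -> (A=3 B=3)
Step 7: empty(A) -> (A=0 B=3)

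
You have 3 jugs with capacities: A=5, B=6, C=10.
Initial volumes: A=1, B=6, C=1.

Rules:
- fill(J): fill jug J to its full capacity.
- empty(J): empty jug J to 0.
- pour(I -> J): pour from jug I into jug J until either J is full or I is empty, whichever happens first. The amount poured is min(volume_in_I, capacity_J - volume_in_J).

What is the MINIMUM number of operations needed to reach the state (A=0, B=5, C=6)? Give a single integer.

Answer: 4

Derivation:
BFS from (A=1, B=6, C=1). One shortest path:
  1. fill(A) -> (A=5 B=6 C=1)
  2. empty(C) -> (A=5 B=6 C=0)
  3. pour(B -> C) -> (A=5 B=0 C=6)
  4. pour(A -> B) -> (A=0 B=5 C=6)
Reached target in 4 moves.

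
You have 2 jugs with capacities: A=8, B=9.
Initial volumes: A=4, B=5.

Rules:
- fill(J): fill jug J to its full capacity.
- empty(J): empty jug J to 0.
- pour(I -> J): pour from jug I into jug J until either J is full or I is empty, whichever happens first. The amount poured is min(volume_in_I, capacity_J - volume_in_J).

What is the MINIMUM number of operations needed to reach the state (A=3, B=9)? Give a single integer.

Answer: 4

Derivation:
BFS from (A=4, B=5). One shortest path:
  1. empty(B) -> (A=4 B=0)
  2. pour(A -> B) -> (A=0 B=4)
  3. fill(A) -> (A=8 B=4)
  4. pour(A -> B) -> (A=3 B=9)
Reached target in 4 moves.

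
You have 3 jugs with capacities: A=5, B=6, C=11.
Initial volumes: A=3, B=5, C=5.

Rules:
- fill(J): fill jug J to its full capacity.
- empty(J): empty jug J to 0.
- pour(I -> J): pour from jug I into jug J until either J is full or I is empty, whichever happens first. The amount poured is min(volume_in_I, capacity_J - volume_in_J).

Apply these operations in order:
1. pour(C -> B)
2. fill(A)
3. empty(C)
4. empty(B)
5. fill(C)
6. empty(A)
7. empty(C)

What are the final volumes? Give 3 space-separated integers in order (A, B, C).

Answer: 0 0 0

Derivation:
Step 1: pour(C -> B) -> (A=3 B=6 C=4)
Step 2: fill(A) -> (A=5 B=6 C=4)
Step 3: empty(C) -> (A=5 B=6 C=0)
Step 4: empty(B) -> (A=5 B=0 C=0)
Step 5: fill(C) -> (A=5 B=0 C=11)
Step 6: empty(A) -> (A=0 B=0 C=11)
Step 7: empty(C) -> (A=0 B=0 C=0)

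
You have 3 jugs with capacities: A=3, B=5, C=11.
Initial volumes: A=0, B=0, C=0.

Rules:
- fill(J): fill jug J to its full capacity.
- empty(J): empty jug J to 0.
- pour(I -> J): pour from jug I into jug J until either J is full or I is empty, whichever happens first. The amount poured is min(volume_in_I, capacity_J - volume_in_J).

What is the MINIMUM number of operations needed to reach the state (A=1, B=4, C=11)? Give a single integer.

BFS from (A=0, B=0, C=0). One shortest path:
  1. fill(C) -> (A=0 B=0 C=11)
  2. pour(C -> A) -> (A=3 B=0 C=8)
  3. pour(A -> B) -> (A=0 B=3 C=8)
  4. pour(C -> A) -> (A=3 B=3 C=5)
  5. pour(A -> B) -> (A=1 B=5 C=5)
  6. pour(B -> C) -> (A=1 B=0 C=10)
  7. fill(B) -> (A=1 B=5 C=10)
  8. pour(B -> C) -> (A=1 B=4 C=11)
Reached target in 8 moves.

Answer: 8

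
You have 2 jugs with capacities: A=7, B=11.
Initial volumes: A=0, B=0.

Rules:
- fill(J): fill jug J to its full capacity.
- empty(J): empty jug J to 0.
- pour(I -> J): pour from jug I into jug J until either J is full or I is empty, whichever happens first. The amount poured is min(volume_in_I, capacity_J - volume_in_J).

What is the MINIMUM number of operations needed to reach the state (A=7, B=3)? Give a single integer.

Answer: 7

Derivation:
BFS from (A=0, B=0). One shortest path:
  1. fill(A) -> (A=7 B=0)
  2. pour(A -> B) -> (A=0 B=7)
  3. fill(A) -> (A=7 B=7)
  4. pour(A -> B) -> (A=3 B=11)
  5. empty(B) -> (A=3 B=0)
  6. pour(A -> B) -> (A=0 B=3)
  7. fill(A) -> (A=7 B=3)
Reached target in 7 moves.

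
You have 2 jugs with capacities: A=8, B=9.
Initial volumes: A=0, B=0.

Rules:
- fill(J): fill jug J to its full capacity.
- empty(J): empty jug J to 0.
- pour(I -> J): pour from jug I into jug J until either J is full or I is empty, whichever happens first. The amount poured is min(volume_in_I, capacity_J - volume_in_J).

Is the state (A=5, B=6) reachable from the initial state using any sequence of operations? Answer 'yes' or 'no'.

Answer: no

Derivation:
BFS explored all 34 reachable states.
Reachable set includes: (0,0), (0,1), (0,2), (0,3), (0,4), (0,5), (0,6), (0,7), (0,8), (0,9), (1,0), (1,9) ...
Target (A=5, B=6) not in reachable set → no.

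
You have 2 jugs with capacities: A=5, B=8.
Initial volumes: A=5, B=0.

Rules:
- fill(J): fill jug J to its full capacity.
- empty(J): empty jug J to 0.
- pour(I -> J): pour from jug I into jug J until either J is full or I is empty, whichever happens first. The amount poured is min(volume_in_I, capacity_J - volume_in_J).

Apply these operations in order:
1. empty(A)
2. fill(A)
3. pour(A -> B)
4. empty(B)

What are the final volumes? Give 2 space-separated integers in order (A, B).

Answer: 0 0

Derivation:
Step 1: empty(A) -> (A=0 B=0)
Step 2: fill(A) -> (A=5 B=0)
Step 3: pour(A -> B) -> (A=0 B=5)
Step 4: empty(B) -> (A=0 B=0)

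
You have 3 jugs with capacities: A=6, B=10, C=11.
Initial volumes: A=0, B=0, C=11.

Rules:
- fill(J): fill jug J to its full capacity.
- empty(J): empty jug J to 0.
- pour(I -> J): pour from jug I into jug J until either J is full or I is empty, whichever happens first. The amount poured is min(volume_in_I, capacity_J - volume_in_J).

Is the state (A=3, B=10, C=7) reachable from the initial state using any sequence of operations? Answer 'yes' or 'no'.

Answer: yes

Derivation:
BFS from (A=0, B=0, C=11):
  1. fill(B) -> (A=0 B=10 C=11)
  2. pour(B -> A) -> (A=6 B=4 C=11)
  3. empty(A) -> (A=0 B=4 C=11)
  4. pour(B -> A) -> (A=4 B=0 C=11)
  5. pour(C -> A) -> (A=6 B=0 C=9)
  6. empty(A) -> (A=0 B=0 C=9)
  7. pour(C -> A) -> (A=6 B=0 C=3)
  8. pour(A -> B) -> (A=0 B=6 C=3)
  9. pour(C -> A) -> (A=3 B=6 C=0)
  10. fill(C) -> (A=3 B=6 C=11)
  11. pour(C -> B) -> (A=3 B=10 C=7)
Target reached → yes.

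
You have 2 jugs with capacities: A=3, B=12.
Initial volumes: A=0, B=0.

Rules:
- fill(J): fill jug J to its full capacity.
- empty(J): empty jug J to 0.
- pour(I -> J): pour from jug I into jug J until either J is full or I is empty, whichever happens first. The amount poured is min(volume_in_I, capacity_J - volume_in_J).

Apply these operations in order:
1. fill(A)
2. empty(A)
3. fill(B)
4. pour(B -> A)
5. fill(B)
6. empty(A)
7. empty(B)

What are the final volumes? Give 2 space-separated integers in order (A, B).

Answer: 0 0

Derivation:
Step 1: fill(A) -> (A=3 B=0)
Step 2: empty(A) -> (A=0 B=0)
Step 3: fill(B) -> (A=0 B=12)
Step 4: pour(B -> A) -> (A=3 B=9)
Step 5: fill(B) -> (A=3 B=12)
Step 6: empty(A) -> (A=0 B=12)
Step 7: empty(B) -> (A=0 B=0)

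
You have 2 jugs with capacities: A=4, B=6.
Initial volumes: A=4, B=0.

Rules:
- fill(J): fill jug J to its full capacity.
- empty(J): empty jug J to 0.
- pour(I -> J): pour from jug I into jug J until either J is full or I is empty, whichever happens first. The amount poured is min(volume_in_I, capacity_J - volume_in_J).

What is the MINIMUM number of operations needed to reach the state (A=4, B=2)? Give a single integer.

BFS from (A=4, B=0). One shortest path:
  1. empty(A) -> (A=0 B=0)
  2. fill(B) -> (A=0 B=6)
  3. pour(B -> A) -> (A=4 B=2)
Reached target in 3 moves.

Answer: 3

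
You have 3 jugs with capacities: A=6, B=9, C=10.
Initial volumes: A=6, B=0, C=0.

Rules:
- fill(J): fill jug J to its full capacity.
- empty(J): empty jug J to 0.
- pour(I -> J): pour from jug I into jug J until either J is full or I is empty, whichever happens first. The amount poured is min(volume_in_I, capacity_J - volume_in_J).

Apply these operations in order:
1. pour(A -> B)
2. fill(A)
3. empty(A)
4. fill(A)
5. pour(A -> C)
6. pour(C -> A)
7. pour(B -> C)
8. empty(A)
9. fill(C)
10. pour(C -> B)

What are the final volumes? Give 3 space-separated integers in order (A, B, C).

Answer: 0 9 1

Derivation:
Step 1: pour(A -> B) -> (A=0 B=6 C=0)
Step 2: fill(A) -> (A=6 B=6 C=0)
Step 3: empty(A) -> (A=0 B=6 C=0)
Step 4: fill(A) -> (A=6 B=6 C=0)
Step 5: pour(A -> C) -> (A=0 B=6 C=6)
Step 6: pour(C -> A) -> (A=6 B=6 C=0)
Step 7: pour(B -> C) -> (A=6 B=0 C=6)
Step 8: empty(A) -> (A=0 B=0 C=6)
Step 9: fill(C) -> (A=0 B=0 C=10)
Step 10: pour(C -> B) -> (A=0 B=9 C=1)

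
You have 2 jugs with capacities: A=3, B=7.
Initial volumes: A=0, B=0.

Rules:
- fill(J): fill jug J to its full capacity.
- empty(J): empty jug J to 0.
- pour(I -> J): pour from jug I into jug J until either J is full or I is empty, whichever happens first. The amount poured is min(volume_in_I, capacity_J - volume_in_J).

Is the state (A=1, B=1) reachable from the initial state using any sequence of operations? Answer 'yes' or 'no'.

BFS explored all 20 reachable states.
Reachable set includes: (0,0), (0,1), (0,2), (0,3), (0,4), (0,5), (0,6), (0,7), (1,0), (1,7), (2,0), (2,7) ...
Target (A=1, B=1) not in reachable set → no.

Answer: no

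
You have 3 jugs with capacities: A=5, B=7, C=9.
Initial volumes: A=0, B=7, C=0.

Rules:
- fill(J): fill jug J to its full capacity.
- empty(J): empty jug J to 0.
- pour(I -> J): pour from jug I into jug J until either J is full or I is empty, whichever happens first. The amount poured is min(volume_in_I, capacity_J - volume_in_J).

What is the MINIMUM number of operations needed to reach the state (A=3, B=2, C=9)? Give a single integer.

BFS from (A=0, B=7, C=0). One shortest path:
  1. pour(B -> C) -> (A=0 B=0 C=7)
  2. fill(B) -> (A=0 B=7 C=7)
  3. pour(B -> A) -> (A=5 B=2 C=7)
  4. pour(A -> C) -> (A=3 B=2 C=9)
Reached target in 4 moves.

Answer: 4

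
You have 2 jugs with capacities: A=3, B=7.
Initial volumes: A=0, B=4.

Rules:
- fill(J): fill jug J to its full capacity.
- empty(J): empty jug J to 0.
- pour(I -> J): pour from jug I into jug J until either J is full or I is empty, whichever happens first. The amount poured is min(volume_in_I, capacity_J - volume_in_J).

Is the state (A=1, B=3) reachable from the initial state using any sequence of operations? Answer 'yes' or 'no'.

BFS explored all 20 reachable states.
Reachable set includes: (0,0), (0,1), (0,2), (0,3), (0,4), (0,5), (0,6), (0,7), (1,0), (1,7), (2,0), (2,7) ...
Target (A=1, B=3) not in reachable set → no.

Answer: no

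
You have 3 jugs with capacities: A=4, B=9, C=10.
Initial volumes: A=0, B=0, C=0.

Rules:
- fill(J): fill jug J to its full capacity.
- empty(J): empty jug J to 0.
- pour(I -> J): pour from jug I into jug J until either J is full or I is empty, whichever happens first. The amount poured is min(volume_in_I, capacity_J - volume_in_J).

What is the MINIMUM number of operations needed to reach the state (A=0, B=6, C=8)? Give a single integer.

BFS from (A=0, B=0, C=0). One shortest path:
  1. fill(C) -> (A=0 B=0 C=10)
  2. pour(C -> A) -> (A=4 B=0 C=6)
  3. pour(C -> B) -> (A=4 B=6 C=0)
  4. pour(A -> C) -> (A=0 B=6 C=4)
  5. fill(A) -> (A=4 B=6 C=4)
  6. pour(A -> C) -> (A=0 B=6 C=8)
Reached target in 6 moves.

Answer: 6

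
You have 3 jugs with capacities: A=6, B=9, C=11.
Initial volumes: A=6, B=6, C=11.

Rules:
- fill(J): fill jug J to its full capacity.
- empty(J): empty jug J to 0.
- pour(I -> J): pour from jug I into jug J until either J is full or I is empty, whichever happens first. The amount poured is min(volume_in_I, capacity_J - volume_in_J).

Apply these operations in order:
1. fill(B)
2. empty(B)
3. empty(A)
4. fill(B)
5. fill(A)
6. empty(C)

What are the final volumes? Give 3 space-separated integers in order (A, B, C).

Step 1: fill(B) -> (A=6 B=9 C=11)
Step 2: empty(B) -> (A=6 B=0 C=11)
Step 3: empty(A) -> (A=0 B=0 C=11)
Step 4: fill(B) -> (A=0 B=9 C=11)
Step 5: fill(A) -> (A=6 B=9 C=11)
Step 6: empty(C) -> (A=6 B=9 C=0)

Answer: 6 9 0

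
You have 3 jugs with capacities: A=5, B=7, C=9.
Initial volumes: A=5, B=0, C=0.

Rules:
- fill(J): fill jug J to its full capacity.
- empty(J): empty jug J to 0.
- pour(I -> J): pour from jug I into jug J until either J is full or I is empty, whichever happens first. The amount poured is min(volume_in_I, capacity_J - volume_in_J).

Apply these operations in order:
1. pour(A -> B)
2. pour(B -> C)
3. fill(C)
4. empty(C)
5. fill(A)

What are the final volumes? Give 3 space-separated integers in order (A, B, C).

Step 1: pour(A -> B) -> (A=0 B=5 C=0)
Step 2: pour(B -> C) -> (A=0 B=0 C=5)
Step 3: fill(C) -> (A=0 B=0 C=9)
Step 4: empty(C) -> (A=0 B=0 C=0)
Step 5: fill(A) -> (A=5 B=0 C=0)

Answer: 5 0 0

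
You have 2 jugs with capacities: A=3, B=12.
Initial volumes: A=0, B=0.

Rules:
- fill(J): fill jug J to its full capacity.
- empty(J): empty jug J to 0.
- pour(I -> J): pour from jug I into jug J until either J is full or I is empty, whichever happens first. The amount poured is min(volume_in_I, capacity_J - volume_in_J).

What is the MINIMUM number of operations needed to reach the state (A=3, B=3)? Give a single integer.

BFS from (A=0, B=0). One shortest path:
  1. fill(A) -> (A=3 B=0)
  2. pour(A -> B) -> (A=0 B=3)
  3. fill(A) -> (A=3 B=3)
Reached target in 3 moves.

Answer: 3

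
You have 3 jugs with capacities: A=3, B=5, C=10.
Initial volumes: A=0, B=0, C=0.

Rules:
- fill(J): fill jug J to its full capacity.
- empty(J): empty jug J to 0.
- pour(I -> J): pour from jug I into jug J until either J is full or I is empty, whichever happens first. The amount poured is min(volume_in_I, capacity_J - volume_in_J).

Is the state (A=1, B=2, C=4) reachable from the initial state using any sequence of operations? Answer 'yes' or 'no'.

Answer: no

Derivation:
BFS explored all 192 reachable states.
Reachable set includes: (0,0,0), (0,0,1), (0,0,2), (0,0,3), (0,0,4), (0,0,5), (0,0,6), (0,0,7), (0,0,8), (0,0,9), (0,0,10), (0,1,0) ...
Target (A=1, B=2, C=4) not in reachable set → no.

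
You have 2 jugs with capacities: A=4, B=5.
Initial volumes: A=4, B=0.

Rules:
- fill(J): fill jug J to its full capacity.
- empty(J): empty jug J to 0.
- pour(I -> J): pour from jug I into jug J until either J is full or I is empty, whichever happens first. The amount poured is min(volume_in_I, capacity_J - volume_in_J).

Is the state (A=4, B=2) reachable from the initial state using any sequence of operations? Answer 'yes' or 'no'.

Answer: yes

Derivation:
BFS from (A=4, B=0):
  1. empty(A) -> (A=0 B=0)
  2. fill(B) -> (A=0 B=5)
  3. pour(B -> A) -> (A=4 B=1)
  4. empty(A) -> (A=0 B=1)
  5. pour(B -> A) -> (A=1 B=0)
  6. fill(B) -> (A=1 B=5)
  7. pour(B -> A) -> (A=4 B=2)
Target reached → yes.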